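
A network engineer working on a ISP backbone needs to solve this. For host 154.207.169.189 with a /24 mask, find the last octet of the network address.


Given: IP = 154.207.169.189, prefix = /24
Subnet mask = 255.255.255.0
Last octet of IP: 189
Last octet of mask: 0
Network last octet = 189 AND 0 = 0

0


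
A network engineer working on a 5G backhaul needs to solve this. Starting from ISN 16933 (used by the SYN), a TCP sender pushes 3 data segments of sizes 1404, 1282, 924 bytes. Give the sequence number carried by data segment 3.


The SYN occupies sequence number ISN = 16933, so the first data byte is ISN + 1 = 16934.
SEQ of data segment i = (ISN + 1) + sum of payload sizes of segments 1..i-1.
Segment 1: SEQ = 16934, payload = 1404 bytes
Segment 2: SEQ = 18338, payload = 1282 bytes
Segment 3: SEQ = 19620, payload = 924 bytes
SEQ of segment 3 = 16934 + 1404 + 1282 = 19620

19620


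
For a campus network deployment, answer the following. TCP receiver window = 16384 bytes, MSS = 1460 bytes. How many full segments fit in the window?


Given: RWND = 16384 bytes, MSS = 1460 bytes
Full segments = floor(RWND / MSS)
Full segments = floor(16384 / 1460)
Full segments = floor(11.2219) = 11

11


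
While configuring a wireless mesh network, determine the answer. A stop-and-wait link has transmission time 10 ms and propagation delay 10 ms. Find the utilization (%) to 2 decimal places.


Given: Ttrans = 10 ms, Tprop = 10 ms
RTT = 2 * Tprop = 2 * 10 = 20 ms
U = Ttrans / (Ttrans + RTT)
U = 10 / (10 + 20)
U = 10 / 30 = 0.333333
U% = 33.33%

33.33


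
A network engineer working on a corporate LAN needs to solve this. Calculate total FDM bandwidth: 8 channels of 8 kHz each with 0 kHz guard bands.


Given: 8 channels, 8 kHz each, guard = 0 kHz
Channel bandwidth = 8 * 8 = 64 kHz
Guard bands = 7 gaps * 0 kHz = 0 kHz
Total = 64 + 0 = 64 kHz

64


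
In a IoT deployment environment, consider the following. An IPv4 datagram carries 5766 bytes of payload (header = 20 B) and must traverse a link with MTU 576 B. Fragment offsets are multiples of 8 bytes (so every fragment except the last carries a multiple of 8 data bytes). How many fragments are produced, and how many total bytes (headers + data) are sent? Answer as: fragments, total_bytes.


Max data per non-final fragment = floor((MTU - header)/8)*8 = floor((576 - 20)/8)*8 = floor(556/8)*8 = 552 B
Final fragment needs no 8-byte alignment: it can carry up to MTU - header = 556 B
Non-final fragments needed = ceil((payload - 556) / 552) = ceil(5210/552) = ceil(9.4384) = 10
Number of fragments = 10 + 1 = 11
Fragment sizes (data): 10 * 552 B + 246 B (last, 246 <= 556 OK)
Total bytes sent = payload + n_frags * header = 5766 + 11*20 = 5766 + 220 = 5986 B

11, 5986


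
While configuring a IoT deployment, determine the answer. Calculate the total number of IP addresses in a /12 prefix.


Given: CIDR prefix /12
Host bits = 32 - 12 = 20
Total addresses = 2^20 = 1048576

1048576


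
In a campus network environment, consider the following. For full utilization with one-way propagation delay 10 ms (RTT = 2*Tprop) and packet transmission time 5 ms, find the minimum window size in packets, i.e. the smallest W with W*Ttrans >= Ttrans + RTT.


Given: Ttrans = 5 ms, RTT = 20 ms (= 2 * Tprop, Tprop = 10 ms)
Time until first ACK returns = Ttrans + RTT = 5 + 20 = 25 ms
Need W * Ttrans >= Ttrans + RTT  ->  W >= (Ttrans + RTT) / Ttrans
(Ttrans + RTT) / Ttrans = 25 / 5 = 5
W_min = ceil(5) = 5

5


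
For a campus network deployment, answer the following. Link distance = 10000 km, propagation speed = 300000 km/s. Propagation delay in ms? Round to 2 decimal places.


Given: distance = 10000 km, speed = 300000 km/s
Delay = distance / speed = 10000 / 300000 seconds
Delay in ms = 10000 * 1000 / 300000
Delay = 33.3333 ms
Rounded to 2 dp = 33.33 ms

33.33


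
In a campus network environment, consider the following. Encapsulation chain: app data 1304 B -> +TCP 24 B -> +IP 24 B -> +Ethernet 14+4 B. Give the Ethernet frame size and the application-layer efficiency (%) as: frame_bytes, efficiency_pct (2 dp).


TCP segment = 1304 + 24 = 1328 B
IP packet = 1328 + 24 = 1352 B
Ethernet frame = 1352 + 14 + 4 = 1370 B
Efficiency = app / frame = 1304 / 1370 = 0.951825 = 95.1825% -> 95.18% (2 dp)

1370, 95.18


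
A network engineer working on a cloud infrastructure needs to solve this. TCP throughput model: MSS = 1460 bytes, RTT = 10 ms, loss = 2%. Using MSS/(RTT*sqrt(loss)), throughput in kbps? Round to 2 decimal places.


Given: MSS = 1460 bytes, RTT = 10 ms, loss = 2%
RTT in seconds = 10 / 1000 = 0.01
Loss rate = 2% = 0.02
sqrt(loss) = sqrt(0.02) = 0.141421356237
Throughput (bytes/s) = 1460 / (0.01 * 0.141421356237) = 1032375.9005
Throughput (kbps) = 1032375.9005 * 8 / 1000 = 8259.007204 -> 8259.01 kbps (2 dp)

8259.01


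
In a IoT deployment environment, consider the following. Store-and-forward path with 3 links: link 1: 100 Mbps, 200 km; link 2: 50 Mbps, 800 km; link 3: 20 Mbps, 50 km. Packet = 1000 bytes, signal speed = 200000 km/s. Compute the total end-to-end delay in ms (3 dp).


Packet = 1000 bytes = 8000 bits. Store-and-forward: sum (t_trans + t_prop) per link.
Link 1: t_trans = 8000/(100*10^6) s = 0.0800 ms; t_prop = 200/200000 s = 1.0000 ms; subtotal = 1.0800 ms
Link 2: t_trans = 8000/(50*10^6) s = 0.1600 ms; t_prop = 800/200000 s = 4.0000 ms; subtotal = 4.1600 ms
Link 3: t_trans = 8000/(20*10^6) s = 0.4000 ms; t_prop = 50/200000 s = 0.2500 ms; subtotal = 0.6500 ms
End-to-end = 1.0800 + 4.1600 + 0.6500 = 5.8900 ms -> 5.890 ms (3 dp)

5.890


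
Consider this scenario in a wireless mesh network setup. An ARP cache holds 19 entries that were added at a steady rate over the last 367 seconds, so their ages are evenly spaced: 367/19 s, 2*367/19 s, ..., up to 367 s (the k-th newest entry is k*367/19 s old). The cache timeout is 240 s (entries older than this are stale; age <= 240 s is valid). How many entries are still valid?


Ages are k * 367/19 s for k = 1..19 (spacing = 19.3158 s).
Entry k is valid iff k * 367/19 <= 240 iff k <= 19 * 240 / 367 = 12.4251
n_valid = floor(12.4251) = 12
(n_stale = 19 - 12 = 7)

12


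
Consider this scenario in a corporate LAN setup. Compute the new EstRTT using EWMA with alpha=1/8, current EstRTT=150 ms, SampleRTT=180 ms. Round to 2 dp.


Given: EstRTT = 150 ms, SampleRTT = 180 ms, alpha = 1/8
New EstRTT = (1 - alpha) * EstRTT + alpha * SampleRTT
(7/8) * 150 = 131.25
(1/8) * 180 = 22.5
New EstRTT = 131.25 + 22.5 = 153.75 ms -> 153.75 ms (2 dp)

153.75


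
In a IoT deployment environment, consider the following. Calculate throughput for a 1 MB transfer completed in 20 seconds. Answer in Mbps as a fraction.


Given: file = 1 MB, time = 20 s
File in Mb = 1 * 8 = 8 Mb
Throughput = 8 / 20 Mbps
Throughput = 2/5 Mbps

2/5


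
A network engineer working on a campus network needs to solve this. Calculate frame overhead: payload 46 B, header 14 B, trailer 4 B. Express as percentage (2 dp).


Given: payload = 46 B, header = 14 B, trailer = 4 B
Overhead bytes = header + trailer = 14 + 4 = 18
Total frame = payload + overhead = 46 + 18 = 64
Overhead % = 18 / 64 * 100 = 28.1250% -> 28.13% (2 dp)

28.13


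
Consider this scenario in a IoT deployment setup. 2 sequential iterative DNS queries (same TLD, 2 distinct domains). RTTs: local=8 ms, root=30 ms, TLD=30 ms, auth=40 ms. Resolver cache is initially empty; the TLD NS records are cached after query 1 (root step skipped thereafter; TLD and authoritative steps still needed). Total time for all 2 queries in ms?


Lookup 1 (cold cache): local + root + TLD + auth = 8 + 30 + 30 + 40 = 108 ms
Lookups 2..2 (TLD NS cached -> skip root; new domain -> still ask TLD and auth): local + TLD + auth = 8 + 30 + 40 = 78 ms each
Remaining 1 lookups: 1 * 78 = 78 ms
Total = 108 + 78 = 186 ms

186


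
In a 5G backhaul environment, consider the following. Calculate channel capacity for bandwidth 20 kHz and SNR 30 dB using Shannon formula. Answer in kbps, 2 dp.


Given: B = 20 kHz, SNR = 30 dB
SNR linear = 10^(30/10) = 1000
1 + SNR = 1001
log2(1001) = 9.9672262588
C = 20 * 1000 * 9.9672262588 = 199344.5252 bps
C = 199.344525 kbps -> 199.34 kbps (2 dp)

199.34


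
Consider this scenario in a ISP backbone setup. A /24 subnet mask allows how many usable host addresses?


Given: subnet mask /24
Host bits = 32 - 24 = 8
Total addresses = 2^8 = 256
Usable hosts = 256 - 2 (network + broadcast) = 254

254


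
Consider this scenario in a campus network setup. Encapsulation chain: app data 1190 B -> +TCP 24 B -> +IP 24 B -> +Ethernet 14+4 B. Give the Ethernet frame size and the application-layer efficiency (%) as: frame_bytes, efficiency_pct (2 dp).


TCP segment = 1190 + 24 = 1214 B
IP packet = 1214 + 24 = 1238 B
Ethernet frame = 1238 + 14 + 4 = 1256 B
Efficiency = app / frame = 1190 / 1256 = 0.947452 = 94.7452% -> 94.75% (2 dp)

1256, 94.75


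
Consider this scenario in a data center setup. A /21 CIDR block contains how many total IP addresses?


Given: CIDR prefix /21
Host bits = 32 - 21 = 11
Total addresses = 2^11 = 2048

2048


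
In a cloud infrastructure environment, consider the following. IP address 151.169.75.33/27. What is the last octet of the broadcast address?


Given: IP = 151.169.75.33, prefix = /27
Host bits = 32 - 27 = 5
Network last octet = 33 AND mask = 32
Host part size = 2^5 - 1 = 31
Broadcast last octet = 32 OR 31 = 63

63


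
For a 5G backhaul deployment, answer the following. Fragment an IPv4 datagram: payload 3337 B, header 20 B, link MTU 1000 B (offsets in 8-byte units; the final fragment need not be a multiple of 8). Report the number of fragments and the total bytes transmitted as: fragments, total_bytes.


Max data per non-final fragment = floor((MTU - header)/8)*8 = floor((1000 - 20)/8)*8 = floor(980/8)*8 = 976 B
Final fragment needs no 8-byte alignment: it can carry up to MTU - header = 980 B
Non-final fragments needed = ceil((payload - 980) / 976) = ceil(2357/976) = ceil(2.4150) = 3
Number of fragments = 3 + 1 = 4
Fragment sizes (data): 3 * 976 B + 409 B (last, 409 <= 980 OK)
Total bytes sent = payload + n_frags * header = 3337 + 4*20 = 3337 + 80 = 3417 B

4, 3417


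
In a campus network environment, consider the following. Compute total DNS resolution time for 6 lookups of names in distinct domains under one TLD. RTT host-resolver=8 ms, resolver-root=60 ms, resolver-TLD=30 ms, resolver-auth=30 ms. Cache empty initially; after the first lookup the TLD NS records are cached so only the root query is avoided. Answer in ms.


Lookup 1 (cold cache): local + root + TLD + auth = 8 + 60 + 30 + 30 = 128 ms
Lookups 2..6 (TLD NS cached -> skip root; new domain -> still ask TLD and auth): local + TLD + auth = 8 + 30 + 30 = 68 ms each
Remaining 5 lookups: 5 * 68 = 340 ms
Total = 128 + 340 = 468 ms

468


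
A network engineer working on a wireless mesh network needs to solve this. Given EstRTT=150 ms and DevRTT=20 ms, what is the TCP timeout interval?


Given: EstRTT = 150 ms, DevRTT = 20 ms
Timeout = EstRTT + 4 * DevRTT
4 * DevRTT = 4 * 20 = 80
Timeout = 150 + 80 = 230 ms

230


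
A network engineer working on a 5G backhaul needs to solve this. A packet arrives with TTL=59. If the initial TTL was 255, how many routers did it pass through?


Given: initial TTL = 255, received TTL = 59
Hops = initial TTL - received TTL
Hops = 255 - 59 = 196

196


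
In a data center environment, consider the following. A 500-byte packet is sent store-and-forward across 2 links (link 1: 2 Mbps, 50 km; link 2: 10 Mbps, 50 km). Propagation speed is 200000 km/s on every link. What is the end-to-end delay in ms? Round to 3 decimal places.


Packet = 500 bytes = 4000 bits. Store-and-forward: sum (t_trans + t_prop) per link.
Link 1: t_trans = 4000/(2*10^6) s = 2.0000 ms; t_prop = 50/200000 s = 0.2500 ms; subtotal = 2.2500 ms
Link 2: t_trans = 4000/(10*10^6) s = 0.4000 ms; t_prop = 50/200000 s = 0.2500 ms; subtotal = 0.6500 ms
End-to-end = 2.2500 + 0.6500 = 2.9000 ms -> 2.900 ms (3 dp)

2.900


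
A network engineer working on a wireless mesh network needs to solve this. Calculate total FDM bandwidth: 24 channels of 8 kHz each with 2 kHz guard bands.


Given: 24 channels, 8 kHz each, guard = 2 kHz
Channel bandwidth = 24 * 8 = 192 kHz
Guard bands = 23 gaps * 2 kHz = 46 kHz
Total = 192 + 46 = 238 kHz

238


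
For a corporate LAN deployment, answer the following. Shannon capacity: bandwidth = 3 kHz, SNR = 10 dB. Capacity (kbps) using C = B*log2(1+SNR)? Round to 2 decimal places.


Given: B = 3 kHz, SNR = 10 dB
SNR linear = 10^(10/10) = 10
1 + SNR = 11
log2(11) = 3.4594316186
C = 3 * 1000 * 3.4594316186 = 10378.2949 bps
C = 10.378295 kbps -> 10.38 kbps (2 dp)

10.38


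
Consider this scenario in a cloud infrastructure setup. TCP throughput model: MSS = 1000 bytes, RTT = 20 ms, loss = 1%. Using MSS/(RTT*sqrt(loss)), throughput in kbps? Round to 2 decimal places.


Given: MSS = 1000 bytes, RTT = 20 ms, loss = 1%
RTT in seconds = 20 / 1000 = 0.02
Loss rate = 1% = 0.01
sqrt(loss) = sqrt(0.01) = 0.1
Throughput (bytes/s) = 1000 / (0.02 * 0.1) = 500000.0000
Throughput (kbps) = 500000.0000 * 8 / 1000 = 4000.000000 -> 4000.00 kbps (2 dp)

4000.00


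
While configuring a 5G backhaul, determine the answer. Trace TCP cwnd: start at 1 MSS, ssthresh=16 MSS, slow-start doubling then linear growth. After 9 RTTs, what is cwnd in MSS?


RTT 0: cwnd = 1 MSS (initial)
RTT 1: cwnd = 2 MSS (slow start, doubled)
RTT 2: cwnd = 4 MSS (slow start, doubled)
RTT 3: cwnd = 8 MSS (slow start, doubled)
RTT 4: cwnd = 16 MSS (slow start, doubled)
RTT 5: cwnd = 17 MSS (congestion avoidance, +1)
RTT 6: cwnd = 18 MSS (congestion avoidance, +1)
RTT 7: cwnd = 19 MSS (congestion avoidance, +1)
RTT 8: cwnd = 20 MSS (congestion avoidance, +1)
RTT 9: cwnd = 21 MSS (congestion avoidance, +1)

21


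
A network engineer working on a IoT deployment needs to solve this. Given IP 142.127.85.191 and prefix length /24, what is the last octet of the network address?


Given: IP = 142.127.85.191, prefix = /24
Subnet mask = 255.255.255.0
Last octet of IP: 191
Last octet of mask: 0
Network last octet = 191 AND 0 = 0

0


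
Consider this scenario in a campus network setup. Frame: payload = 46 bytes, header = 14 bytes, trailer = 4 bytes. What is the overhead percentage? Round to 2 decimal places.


Given: payload = 46 B, header = 14 B, trailer = 4 B
Overhead bytes = header + trailer = 14 + 4 = 18
Total frame = payload + overhead = 46 + 18 = 64
Overhead % = 18 / 64 * 100 = 28.1250% -> 28.13% (2 dp)

28.13


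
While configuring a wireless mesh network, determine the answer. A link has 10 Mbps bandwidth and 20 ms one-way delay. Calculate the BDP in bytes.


Given: bandwidth = 10 Mbps, delay = 20 ms
BDP in bits = 10 * 10^6 * 20 / 1000
BDP in bits = 200000
BDP in bytes = 200000 / 8 = 25000

25000


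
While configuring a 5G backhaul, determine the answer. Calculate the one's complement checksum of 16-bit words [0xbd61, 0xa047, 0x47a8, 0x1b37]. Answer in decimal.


Given words: [0xbd61, 0xa047, 0x47a8, 0x1b37]
Step 1: Sum all words
Raw sum = 48481 + 41031 + 18344 + 6967 = 114823
Step 2: Fold carry: (49287 + 1) = 49288
One's complement = ~49288 & 0xFFFF = 16247

16247


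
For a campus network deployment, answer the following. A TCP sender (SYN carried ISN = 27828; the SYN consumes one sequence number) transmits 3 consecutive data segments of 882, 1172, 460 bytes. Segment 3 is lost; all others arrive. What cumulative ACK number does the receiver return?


SYN uses sequence number 27828; first data byte = ISN + 1 = 27829.
Segment 1: SEQ = 27829, len = 882 B, covers [27829, 28710]
Segment 2: SEQ = 28711, len = 1172 B, covers [28711, 29882]
Segment 3: SEQ = 29883, len = 460 B, covers [29883, 30342] [LOST]
In-order data received: bytes [27829, 29882] (segments 1..2).
Segment 3 missing -> gap begins at byte 29883.
Cumulative ACK = next expected in-order byte = 27829 + 882 + 1172 = 29883

29883


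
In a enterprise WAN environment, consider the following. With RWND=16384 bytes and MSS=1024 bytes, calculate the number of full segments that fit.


Given: RWND = 16384 bytes, MSS = 1024 bytes
Full segments = floor(RWND / MSS)
Full segments = floor(16384 / 1024)
Full segments = floor(16.0) = 16

16


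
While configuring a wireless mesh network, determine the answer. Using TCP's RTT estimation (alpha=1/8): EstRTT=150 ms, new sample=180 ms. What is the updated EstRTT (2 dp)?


Given: EstRTT = 150 ms, SampleRTT = 180 ms, alpha = 1/8
New EstRTT = (1 - alpha) * EstRTT + alpha * SampleRTT
(7/8) * 150 = 131.25
(1/8) * 180 = 22.5
New EstRTT = 131.25 + 22.5 = 153.75 ms -> 153.75 ms (2 dp)

153.75


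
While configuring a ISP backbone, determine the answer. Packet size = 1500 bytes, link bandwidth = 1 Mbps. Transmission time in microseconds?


Given: packet = 1500 bytes, bandwidth = 1 Mbps
Packet in bits = 1500 * 8 = 12000 bits
Bandwidth = 1 * 10^6 = 1000000 bps
Time = 12000 / 1000000 seconds
Time in us = 12000 * 10^6 / 1000000 = 12000

12000


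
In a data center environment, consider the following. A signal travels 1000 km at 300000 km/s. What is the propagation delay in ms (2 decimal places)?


Given: distance = 1000 km, speed = 300000 km/s
Delay = distance / speed = 1000 / 300000 seconds
Delay in ms = 1000 * 1000 / 300000
Delay = 3.3333 ms
Rounded to 2 dp = 3.33 ms

3.33


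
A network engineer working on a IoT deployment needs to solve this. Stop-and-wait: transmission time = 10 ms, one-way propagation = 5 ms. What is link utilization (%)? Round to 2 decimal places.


Given: Ttrans = 10 ms, Tprop = 5 ms
RTT = 2 * Tprop = 2 * 5 = 10 ms
U = Ttrans / (Ttrans + RTT)
U = 10 / (10 + 10)
U = 10 / 20 = 0.5
U% = 50.00%

50.00


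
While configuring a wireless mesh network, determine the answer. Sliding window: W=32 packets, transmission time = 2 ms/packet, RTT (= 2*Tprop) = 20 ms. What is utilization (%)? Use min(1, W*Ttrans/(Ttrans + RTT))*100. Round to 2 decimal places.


Given: W = 32, Ttrans = 2 ms, RTT = 20 ms (= 2 * Tprop, Tprop = 10 ms)
Cycle time = Ttrans + RTT = 2 + 20 = 22 ms (first packet sent until its ACK returns)
W * Ttrans = 32 * 2 = 64 ms of sending per cycle
W * Ttrans / (Ttrans + RTT) = 64 / 22 = 2.909091
U = min(1, 2.909091) = 1.000000
U% = 100.00%

100.00


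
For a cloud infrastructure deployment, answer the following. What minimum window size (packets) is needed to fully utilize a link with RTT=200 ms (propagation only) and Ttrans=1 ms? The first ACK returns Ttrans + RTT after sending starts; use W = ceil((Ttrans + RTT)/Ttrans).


Given: Ttrans = 1 ms, RTT = 200 ms (= 2 * Tprop, Tprop = 100 ms)
Time until first ACK returns = Ttrans + RTT = 1 + 200 = 201 ms
Need W * Ttrans >= Ttrans + RTT  ->  W >= (Ttrans + RTT) / Ttrans
(Ttrans + RTT) / Ttrans = 201 / 1 = 201
W_min = ceil(201) = 201

201


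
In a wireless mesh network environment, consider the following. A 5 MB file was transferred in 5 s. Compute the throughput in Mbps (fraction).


Given: file = 5 MB, time = 5 s
File in Mb = 5 * 8 = 40 Mb
Throughput = 40 / 5 Mbps
Throughput = 8 Mbps

8


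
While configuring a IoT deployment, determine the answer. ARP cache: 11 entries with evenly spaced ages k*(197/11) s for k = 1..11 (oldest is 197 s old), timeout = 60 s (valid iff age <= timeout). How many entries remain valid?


Ages are k * 197/11 s for k = 1..11 (spacing = 17.9091 s).
Entry k is valid iff k * 197/11 <= 60 iff k <= 11 * 60 / 197 = 3.3503
n_valid = floor(3.3503) = 3
(n_stale = 11 - 3 = 8)

3


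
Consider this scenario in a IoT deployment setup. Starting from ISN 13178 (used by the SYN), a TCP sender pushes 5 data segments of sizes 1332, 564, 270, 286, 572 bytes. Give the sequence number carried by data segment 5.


The SYN occupies sequence number ISN = 13178, so the first data byte is ISN + 1 = 13179.
SEQ of data segment i = (ISN + 1) + sum of payload sizes of segments 1..i-1.
Segment 1: SEQ = 13179, payload = 1332 bytes
Segment 2: SEQ = 14511, payload = 564 bytes
Segment 3: SEQ = 15075, payload = 270 bytes
Segment 4: SEQ = 15345, payload = 286 bytes
Segment 5: SEQ = 15631, payload = 572 bytes
SEQ of segment 5 = 13179 + 1332 + 564 + 270 + 286 = 15631

15631


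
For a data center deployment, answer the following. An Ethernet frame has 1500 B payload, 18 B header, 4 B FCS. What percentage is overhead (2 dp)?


Given: payload = 1500 B, header = 18 B, trailer = 4 B
Overhead bytes = header + trailer = 18 + 4 = 22
Total frame = payload + overhead = 1500 + 22 = 1522
Overhead % = 22 / 1522 * 100 = 1.4455% -> 1.45% (2 dp)

1.45


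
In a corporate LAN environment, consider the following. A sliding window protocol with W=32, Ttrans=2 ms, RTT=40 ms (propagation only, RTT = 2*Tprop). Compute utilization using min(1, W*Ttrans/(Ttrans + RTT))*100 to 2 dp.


Given: W = 32, Ttrans = 2 ms, RTT = 40 ms (= 2 * Tprop, Tprop = 20 ms)
Cycle time = Ttrans + RTT = 2 + 40 = 42 ms (first packet sent until its ACK returns)
W * Ttrans = 32 * 2 = 64 ms of sending per cycle
W * Ttrans / (Ttrans + RTT) = 64 / 42 = 1.523810
U = min(1, 1.523810) = 1.000000
U% = 100.00%

100.00


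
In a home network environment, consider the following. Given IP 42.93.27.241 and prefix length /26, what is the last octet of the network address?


Given: IP = 42.93.27.241, prefix = /26
Subnet mask = 255.255.255.192
Last octet of IP: 241
Last octet of mask: 192
Network last octet = 241 AND 192 = 192

192


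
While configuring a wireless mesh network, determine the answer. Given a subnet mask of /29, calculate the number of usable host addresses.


Given: subnet mask /29
Host bits = 32 - 29 = 3
Total addresses = 2^3 = 8
Usable hosts = 8 - 2 (network + broadcast) = 6

6


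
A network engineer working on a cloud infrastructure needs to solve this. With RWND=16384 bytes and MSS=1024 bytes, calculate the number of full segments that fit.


Given: RWND = 16384 bytes, MSS = 1024 bytes
Full segments = floor(RWND / MSS)
Full segments = floor(16384 / 1024)
Full segments = floor(16.0) = 16

16


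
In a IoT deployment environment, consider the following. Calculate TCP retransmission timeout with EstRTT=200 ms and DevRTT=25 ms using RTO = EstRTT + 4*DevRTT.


Given: EstRTT = 200 ms, DevRTT = 25 ms
Timeout = EstRTT + 4 * DevRTT
4 * DevRTT = 4 * 25 = 100
Timeout = 200 + 100 = 300 ms

300


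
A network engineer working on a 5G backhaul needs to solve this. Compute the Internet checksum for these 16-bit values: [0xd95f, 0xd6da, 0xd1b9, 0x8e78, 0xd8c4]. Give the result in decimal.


Given words: [0xd95f, 0xd6da, 0xd1b9, 0x8e78, 0xd8c4]
Step 1: Sum all words
Raw sum = 55647 + 55002 + 53689 + 36472 + 55492 = 256302
Step 2: Fold carry: (59694 + 3) = 59697
One's complement = ~59697 & 0xFFFF = 5838

5838


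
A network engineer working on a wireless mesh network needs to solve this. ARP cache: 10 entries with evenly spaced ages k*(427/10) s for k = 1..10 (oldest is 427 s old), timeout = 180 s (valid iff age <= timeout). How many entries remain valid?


Ages are k * 427/10 s for k = 1..10 (spacing = 42.7000 s).
Entry k is valid iff k * 427/10 <= 180 iff k <= 10 * 180 / 427 = 4.2155
n_valid = floor(4.2155) = 4
(n_stale = 10 - 4 = 6)

4


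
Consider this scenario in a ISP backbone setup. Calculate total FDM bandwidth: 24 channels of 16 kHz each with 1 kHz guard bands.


Given: 24 channels, 16 kHz each, guard = 1 kHz
Channel bandwidth = 24 * 16 = 384 kHz
Guard bands = 23 gaps * 1 kHz = 23 kHz
Total = 384 + 23 = 407 kHz

407


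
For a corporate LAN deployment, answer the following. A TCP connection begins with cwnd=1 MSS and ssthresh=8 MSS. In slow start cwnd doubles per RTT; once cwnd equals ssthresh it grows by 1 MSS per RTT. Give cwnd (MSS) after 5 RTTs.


RTT 0: cwnd = 1 MSS (initial)
RTT 1: cwnd = 2 MSS (slow start, doubled)
RTT 2: cwnd = 4 MSS (slow start, doubled)
RTT 3: cwnd = 8 MSS (slow start, doubled)
RTT 4: cwnd = 9 MSS (congestion avoidance, +1)
RTT 5: cwnd = 10 MSS (congestion avoidance, +1)

10


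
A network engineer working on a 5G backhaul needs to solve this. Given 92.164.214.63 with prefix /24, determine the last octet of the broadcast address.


Given: IP = 92.164.214.63, prefix = /24
Host bits = 32 - 24 = 8
Network last octet = 63 AND mask = 0
Host part size = 2^8 - 1 = 255
Broadcast last octet = 0 OR 255 = 255

255


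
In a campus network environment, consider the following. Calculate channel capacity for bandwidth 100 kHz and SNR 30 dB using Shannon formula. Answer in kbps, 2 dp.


Given: B = 100 kHz, SNR = 30 dB
SNR linear = 10^(30/10) = 1000
1 + SNR = 1001
log2(1001) = 9.9672262588
C = 100 * 1000 * 9.9672262588 = 996722.6259 bps
C = 996.722626 kbps -> 996.72 kbps (2 dp)

996.72


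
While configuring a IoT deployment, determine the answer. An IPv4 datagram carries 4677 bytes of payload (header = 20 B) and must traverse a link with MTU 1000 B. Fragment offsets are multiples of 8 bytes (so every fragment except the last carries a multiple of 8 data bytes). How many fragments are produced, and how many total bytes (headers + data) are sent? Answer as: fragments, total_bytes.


Max data per non-final fragment = floor((MTU - header)/8)*8 = floor((1000 - 20)/8)*8 = floor(980/8)*8 = 976 B
Final fragment needs no 8-byte alignment: it can carry up to MTU - header = 980 B
Non-final fragments needed = ceil((payload - 980) / 976) = ceil(3697/976) = ceil(3.7879) = 4
Number of fragments = 4 + 1 = 5
Fragment sizes (data): 4 * 976 B + 773 B (last, 773 <= 980 OK)
Total bytes sent = payload + n_frags * header = 4677 + 5*20 = 4677 + 100 = 4777 B

5, 4777


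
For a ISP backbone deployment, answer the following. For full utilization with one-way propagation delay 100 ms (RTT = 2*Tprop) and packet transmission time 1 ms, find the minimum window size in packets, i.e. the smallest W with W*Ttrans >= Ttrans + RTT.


Given: Ttrans = 1 ms, RTT = 200 ms (= 2 * Tprop, Tprop = 100 ms)
Time until first ACK returns = Ttrans + RTT = 1 + 200 = 201 ms
Need W * Ttrans >= Ttrans + RTT  ->  W >= (Ttrans + RTT) / Ttrans
(Ttrans + RTT) / Ttrans = 201 / 1 = 201
W_min = ceil(201) = 201

201


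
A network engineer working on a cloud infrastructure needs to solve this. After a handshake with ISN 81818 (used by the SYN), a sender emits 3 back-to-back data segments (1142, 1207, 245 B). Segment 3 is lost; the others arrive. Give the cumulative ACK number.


SYN uses sequence number 81818; first data byte = ISN + 1 = 81819.
Segment 1: SEQ = 81819, len = 1142 B, covers [81819, 82960]
Segment 2: SEQ = 82961, len = 1207 B, covers [82961, 84167]
Segment 3: SEQ = 84168, len = 245 B, covers [84168, 84412] [LOST]
In-order data received: bytes [81819, 84167] (segments 1..2).
Segment 3 missing -> gap begins at byte 84168.
Cumulative ACK = next expected in-order byte = 81819 + 1142 + 1207 = 84168

84168


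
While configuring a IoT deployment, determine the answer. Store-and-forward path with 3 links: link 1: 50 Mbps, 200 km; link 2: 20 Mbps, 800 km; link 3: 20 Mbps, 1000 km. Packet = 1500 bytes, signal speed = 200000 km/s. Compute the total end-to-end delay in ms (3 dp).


Packet = 1500 bytes = 12000 bits. Store-and-forward: sum (t_trans + t_prop) per link.
Link 1: t_trans = 12000/(50*10^6) s = 0.2400 ms; t_prop = 200/200000 s = 1.0000 ms; subtotal = 1.2400 ms
Link 2: t_trans = 12000/(20*10^6) s = 0.6000 ms; t_prop = 800/200000 s = 4.0000 ms; subtotal = 4.6000 ms
Link 3: t_trans = 12000/(20*10^6) s = 0.6000 ms; t_prop = 1000/200000 s = 5.0000 ms; subtotal = 5.6000 ms
End-to-end = 1.2400 + 4.6000 + 5.6000 = 11.4400 ms -> 11.440 ms (3 dp)

11.440


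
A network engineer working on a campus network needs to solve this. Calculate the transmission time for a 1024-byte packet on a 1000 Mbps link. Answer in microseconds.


Given: packet = 1024 bytes, bandwidth = 1000 Mbps
Packet in bits = 1024 * 8 = 8192 bits
Bandwidth = 1000 * 10^6 = 1000000000 bps
Time = 8192 / 1000000000 seconds
Time in us = 8192 * 10^6 / 1000000000 = 8.192

8.192


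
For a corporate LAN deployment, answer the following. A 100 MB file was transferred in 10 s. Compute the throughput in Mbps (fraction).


Given: file = 100 MB, time = 10 s
File in Mb = 100 * 8 = 800 Mb
Throughput = 800 / 10 Mbps
Throughput = 80 Mbps

80


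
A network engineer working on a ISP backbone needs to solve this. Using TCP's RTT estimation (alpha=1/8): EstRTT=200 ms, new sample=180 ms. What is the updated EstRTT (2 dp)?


Given: EstRTT = 200 ms, SampleRTT = 180 ms, alpha = 1/8
New EstRTT = (1 - alpha) * EstRTT + alpha * SampleRTT
(7/8) * 200 = 175
(1/8) * 180 = 22.5
New EstRTT = 175 + 22.5 = 197.5 ms -> 197.50 ms (2 dp)

197.50


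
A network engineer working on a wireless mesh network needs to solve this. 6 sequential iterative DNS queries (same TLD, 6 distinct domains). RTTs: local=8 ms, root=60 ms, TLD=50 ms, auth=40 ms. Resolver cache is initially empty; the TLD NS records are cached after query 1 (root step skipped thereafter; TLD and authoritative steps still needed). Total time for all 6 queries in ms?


Lookup 1 (cold cache): local + root + TLD + auth = 8 + 60 + 50 + 40 = 158 ms
Lookups 2..6 (TLD NS cached -> skip root; new domain -> still ask TLD and auth): local + TLD + auth = 8 + 50 + 40 = 98 ms each
Remaining 5 lookups: 5 * 98 = 490 ms
Total = 158 + 490 = 648 ms

648


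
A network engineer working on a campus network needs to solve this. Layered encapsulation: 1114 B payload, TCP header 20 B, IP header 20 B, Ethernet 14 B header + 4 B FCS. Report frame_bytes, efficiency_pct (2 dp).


TCP segment = 1114 + 20 = 1134 B
IP packet = 1134 + 20 = 1154 B
Ethernet frame = 1154 + 14 + 4 = 1172 B
Efficiency = app / frame = 1114 / 1172 = 0.950512 = 95.0512% -> 95.05% (2 dp)

1172, 95.05


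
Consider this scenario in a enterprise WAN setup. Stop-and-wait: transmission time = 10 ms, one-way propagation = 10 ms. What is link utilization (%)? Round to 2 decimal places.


Given: Ttrans = 10 ms, Tprop = 10 ms
RTT = 2 * Tprop = 2 * 10 = 20 ms
U = Ttrans / (Ttrans + RTT)
U = 10 / (10 + 20)
U = 10 / 30 = 0.333333
U% = 33.33%

33.33


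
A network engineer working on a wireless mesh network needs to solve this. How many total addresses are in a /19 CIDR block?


Given: CIDR prefix /19
Host bits = 32 - 19 = 13
Total addresses = 2^13 = 8192

8192


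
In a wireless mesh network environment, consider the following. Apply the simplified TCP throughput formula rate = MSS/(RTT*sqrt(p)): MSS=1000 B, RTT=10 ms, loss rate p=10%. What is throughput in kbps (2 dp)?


Given: MSS = 1000 bytes, RTT = 10 ms, loss = 10%
RTT in seconds = 10 / 1000 = 0.01
Loss rate = 10% = 0.1
sqrt(loss) = sqrt(0.1) = 0.316227766017
Throughput (bytes/s) = 1000 / (0.01 * 0.316227766017) = 316227.7660
Throughput (kbps) = 316227.7660 * 8 / 1000 = 2529.822128 -> 2529.82 kbps (2 dp)

2529.82


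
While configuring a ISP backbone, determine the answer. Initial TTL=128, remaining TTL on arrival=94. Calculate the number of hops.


Given: initial TTL = 128, received TTL = 94
Hops = initial TTL - received TTL
Hops = 128 - 94 = 34

34


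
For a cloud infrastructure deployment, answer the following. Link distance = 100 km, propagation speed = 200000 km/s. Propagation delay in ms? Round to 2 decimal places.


Given: distance = 100 km, speed = 200000 km/s
Delay = distance / speed = 100 / 200000 seconds
Delay in ms = 100 * 1000 / 200000
Delay = 0.5000 ms
Rounded to 2 dp = 0.50 ms

0.50


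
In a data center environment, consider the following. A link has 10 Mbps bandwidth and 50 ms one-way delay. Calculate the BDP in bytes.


Given: bandwidth = 10 Mbps, delay = 50 ms
BDP in bits = 10 * 10^6 * 50 / 1000
BDP in bits = 500000
BDP in bytes = 500000 / 8 = 62500

62500


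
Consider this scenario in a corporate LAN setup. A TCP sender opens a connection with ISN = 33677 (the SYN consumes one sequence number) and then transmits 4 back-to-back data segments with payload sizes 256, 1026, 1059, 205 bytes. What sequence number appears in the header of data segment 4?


The SYN occupies sequence number ISN = 33677, so the first data byte is ISN + 1 = 33678.
SEQ of data segment i = (ISN + 1) + sum of payload sizes of segments 1..i-1.
Segment 1: SEQ = 33678, payload = 256 bytes
Segment 2: SEQ = 33934, payload = 1026 bytes
Segment 3: SEQ = 34960, payload = 1059 bytes
Segment 4: SEQ = 36019, payload = 205 bytes
SEQ of segment 4 = 33678 + 256 + 1026 + 1059 = 36019

36019


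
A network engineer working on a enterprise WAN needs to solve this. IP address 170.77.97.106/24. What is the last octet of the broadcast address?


Given: IP = 170.77.97.106, prefix = /24
Host bits = 32 - 24 = 8
Network last octet = 106 AND mask = 0
Host part size = 2^8 - 1 = 255
Broadcast last octet = 0 OR 255 = 255

255


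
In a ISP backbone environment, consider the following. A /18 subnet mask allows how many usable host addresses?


Given: subnet mask /18
Host bits = 32 - 18 = 14
Total addresses = 2^14 = 16384
Usable hosts = 16384 - 2 (network + broadcast) = 16382

16382


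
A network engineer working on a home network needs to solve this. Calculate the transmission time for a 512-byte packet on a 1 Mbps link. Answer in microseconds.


Given: packet = 512 bytes, bandwidth = 1 Mbps
Packet in bits = 512 * 8 = 4096 bits
Bandwidth = 1 * 10^6 = 1000000 bps
Time = 4096 / 1000000 seconds
Time in us = 4096 * 10^6 / 1000000 = 4096

4096


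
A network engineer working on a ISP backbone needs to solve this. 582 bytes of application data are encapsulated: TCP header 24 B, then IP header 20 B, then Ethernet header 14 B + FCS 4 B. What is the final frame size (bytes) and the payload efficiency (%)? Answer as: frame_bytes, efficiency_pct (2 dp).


TCP segment = 582 + 24 = 606 B
IP packet = 606 + 20 = 626 B
Ethernet frame = 626 + 14 + 4 = 644 B
Efficiency = app / frame = 582 / 644 = 0.903727 = 90.3727% -> 90.37% (2 dp)

644, 90.37


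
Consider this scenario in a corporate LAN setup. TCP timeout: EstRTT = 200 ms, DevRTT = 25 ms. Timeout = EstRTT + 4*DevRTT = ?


Given: EstRTT = 200 ms, DevRTT = 25 ms
Timeout = EstRTT + 4 * DevRTT
4 * DevRTT = 4 * 25 = 100
Timeout = 200 + 100 = 300 ms

300


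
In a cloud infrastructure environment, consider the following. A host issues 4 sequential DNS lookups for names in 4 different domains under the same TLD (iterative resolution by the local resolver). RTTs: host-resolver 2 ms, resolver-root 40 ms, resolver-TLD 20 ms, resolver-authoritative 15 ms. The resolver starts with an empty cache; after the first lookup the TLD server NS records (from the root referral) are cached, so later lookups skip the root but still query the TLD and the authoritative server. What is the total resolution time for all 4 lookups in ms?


Lookup 1 (cold cache): local + root + TLD + auth = 2 + 40 + 20 + 15 = 77 ms
Lookups 2..4 (TLD NS cached -> skip root; new domain -> still ask TLD and auth): local + TLD + auth = 2 + 20 + 15 = 37 ms each
Remaining 3 lookups: 3 * 37 = 111 ms
Total = 77 + 111 = 188 ms

188


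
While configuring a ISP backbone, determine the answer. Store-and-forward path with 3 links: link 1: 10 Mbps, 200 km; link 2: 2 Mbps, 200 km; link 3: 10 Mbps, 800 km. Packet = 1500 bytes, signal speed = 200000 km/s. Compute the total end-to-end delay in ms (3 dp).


Packet = 1500 bytes = 12000 bits. Store-and-forward: sum (t_trans + t_prop) per link.
Link 1: t_trans = 12000/(10*10^6) s = 1.2000 ms; t_prop = 200/200000 s = 1.0000 ms; subtotal = 2.2000 ms
Link 2: t_trans = 12000/(2*10^6) s = 6.0000 ms; t_prop = 200/200000 s = 1.0000 ms; subtotal = 7.0000 ms
Link 3: t_trans = 12000/(10*10^6) s = 1.2000 ms; t_prop = 800/200000 s = 4.0000 ms; subtotal = 5.2000 ms
End-to-end = 2.2000 + 7.0000 + 5.2000 = 14.4000 ms -> 14.400 ms (3 dp)

14.400


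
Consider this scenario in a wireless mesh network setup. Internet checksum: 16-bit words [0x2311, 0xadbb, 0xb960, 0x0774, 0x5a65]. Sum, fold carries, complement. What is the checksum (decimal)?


Given words: [0x2311, 0xadbb, 0xb960, 0x0774, 0x5a65]
Step 1: Sum all words
Raw sum = 8977 + 44475 + 47456 + 1908 + 23141 = 125957
Step 2: Fold carry: (60421 + 1) = 60422
One's complement = ~60422 & 0xFFFF = 5113

5113


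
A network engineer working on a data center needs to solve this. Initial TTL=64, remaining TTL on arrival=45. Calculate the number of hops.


Given: initial TTL = 64, received TTL = 45
Hops = initial TTL - received TTL
Hops = 64 - 45 = 19

19


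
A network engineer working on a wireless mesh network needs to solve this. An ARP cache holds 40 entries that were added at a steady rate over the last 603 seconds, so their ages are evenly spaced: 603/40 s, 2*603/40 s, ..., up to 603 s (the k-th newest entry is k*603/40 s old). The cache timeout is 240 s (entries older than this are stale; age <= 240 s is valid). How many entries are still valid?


Ages are k * 603/40 s for k = 1..40 (spacing = 15.0750 s).
Entry k is valid iff k * 603/40 <= 240 iff k <= 40 * 240 / 603 = 15.9204
n_valid = floor(15.9204) = 15
(n_stale = 40 - 15 = 25)

15


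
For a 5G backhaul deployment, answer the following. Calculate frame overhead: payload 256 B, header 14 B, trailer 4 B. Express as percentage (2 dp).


Given: payload = 256 B, header = 14 B, trailer = 4 B
Overhead bytes = header + trailer = 14 + 4 = 18
Total frame = payload + overhead = 256 + 18 = 274
Overhead % = 18 / 274 * 100 = 6.5693% -> 6.57% (2 dp)

6.57


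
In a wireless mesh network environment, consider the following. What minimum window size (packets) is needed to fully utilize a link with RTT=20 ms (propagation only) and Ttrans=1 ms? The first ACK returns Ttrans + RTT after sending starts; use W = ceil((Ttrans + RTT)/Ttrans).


Given: Ttrans = 1 ms, RTT = 20 ms (= 2 * Tprop, Tprop = 10 ms)
Time until first ACK returns = Ttrans + RTT = 1 + 20 = 21 ms
Need W * Ttrans >= Ttrans + RTT  ->  W >= (Ttrans + RTT) / Ttrans
(Ttrans + RTT) / Ttrans = 21 / 1 = 21
W_min = ceil(21) = 21

21


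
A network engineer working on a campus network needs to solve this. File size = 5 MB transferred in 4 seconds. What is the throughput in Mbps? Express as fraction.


Given: file = 5 MB, time = 4 s
File in Mb = 5 * 8 = 40 Mb
Throughput = 40 / 4 Mbps
Throughput = 10 Mbps

10


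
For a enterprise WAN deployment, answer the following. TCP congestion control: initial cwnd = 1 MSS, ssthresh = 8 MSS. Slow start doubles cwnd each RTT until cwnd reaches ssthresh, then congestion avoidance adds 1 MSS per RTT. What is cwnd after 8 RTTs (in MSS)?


RTT 0: cwnd = 1 MSS (initial)
RTT 1: cwnd = 2 MSS (slow start, doubled)
RTT 2: cwnd = 4 MSS (slow start, doubled)
RTT 3: cwnd = 8 MSS (slow start, doubled)
RTT 4: cwnd = 9 MSS (congestion avoidance, +1)
RTT 5: cwnd = 10 MSS (congestion avoidance, +1)
RTT 6: cwnd = 11 MSS (congestion avoidance, +1)
RTT 7: cwnd = 12 MSS (congestion avoidance, +1)
RTT 8: cwnd = 13 MSS (congestion avoidance, +1)

13


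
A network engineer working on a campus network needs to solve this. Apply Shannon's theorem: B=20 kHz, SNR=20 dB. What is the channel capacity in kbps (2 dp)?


Given: B = 20 kHz, SNR = 20 dB
SNR linear = 10^(20/10) = 100
1 + SNR = 101
log2(101) = 6.6582114828
C = 20 * 1000 * 6.6582114828 = 133164.2297 bps
C = 133.164230 kbps -> 133.16 kbps (2 dp)

133.16


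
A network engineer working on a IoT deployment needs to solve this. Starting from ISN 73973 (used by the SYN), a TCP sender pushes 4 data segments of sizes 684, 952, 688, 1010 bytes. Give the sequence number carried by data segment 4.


The SYN occupies sequence number ISN = 73973, so the first data byte is ISN + 1 = 73974.
SEQ of data segment i = (ISN + 1) + sum of payload sizes of segments 1..i-1.
Segment 1: SEQ = 73974, payload = 684 bytes
Segment 2: SEQ = 74658, payload = 952 bytes
Segment 3: SEQ = 75610, payload = 688 bytes
Segment 4: SEQ = 76298, payload = 1010 bytes
SEQ of segment 4 = 73974 + 684 + 952 + 688 = 76298

76298


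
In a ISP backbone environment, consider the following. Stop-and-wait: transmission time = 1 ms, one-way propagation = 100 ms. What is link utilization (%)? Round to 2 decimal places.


Given: Ttrans = 1 ms, Tprop = 100 ms
RTT = 2 * Tprop = 2 * 100 = 200 ms
U = Ttrans / (Ttrans + RTT)
U = 1 / (1 + 200)
U = 1 / 201 = 0.004975
U% = 0.50%

0.50
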